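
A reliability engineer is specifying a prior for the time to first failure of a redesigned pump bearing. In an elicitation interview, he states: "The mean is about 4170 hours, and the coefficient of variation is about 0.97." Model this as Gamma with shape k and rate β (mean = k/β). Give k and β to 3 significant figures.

For Gamma(k, rate β): mean = k/β, variance = k/β², so CV = 1/√k.
CV = 0.97, hence k = 1/CV² = 1.06.
Then β = k/mean = 1.06/4170 = 0.000255.

k ≈ 1.06, β ≈ 0.000255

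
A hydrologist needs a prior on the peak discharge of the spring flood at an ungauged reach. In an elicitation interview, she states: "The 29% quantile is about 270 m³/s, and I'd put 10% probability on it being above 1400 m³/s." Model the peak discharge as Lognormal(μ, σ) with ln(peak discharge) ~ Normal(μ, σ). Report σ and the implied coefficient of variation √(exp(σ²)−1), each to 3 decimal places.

If T ~ Lognormal(μ,σ) then ln T ~ Normal(μ,σ), so the p-quantile of ln T is μ + z_p·σ.
ln(270) = 5.598 and ln(1400) = 7.244; z_{0.29} = -0.5534, z_{0.9} = 1.282.
σ = (7.244 − 5.598)/(1.282 − (-0.5534)) = 0.897.
μ = 5.598 − (-0.5534)·0.897 = 6.095.
CV = √(exp(σ²)−1) = √(exp(0.8045)−1) = 1.112.

σ ≈ 0.897, CV ≈ 1.112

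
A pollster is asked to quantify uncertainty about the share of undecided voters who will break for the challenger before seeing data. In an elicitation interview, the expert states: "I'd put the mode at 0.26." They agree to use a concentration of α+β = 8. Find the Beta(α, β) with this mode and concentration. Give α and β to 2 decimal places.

α = 2.56, β = 5.44

For α,β > 1 the Beta mode is (α−1)/(α+β−2). With α+β = 8, the mode is (α−1)/6.
Set (α−1)/6 = 0.26 → α = 1 + 0.26·6 = 2.56.
β = 8 − α = 5.44.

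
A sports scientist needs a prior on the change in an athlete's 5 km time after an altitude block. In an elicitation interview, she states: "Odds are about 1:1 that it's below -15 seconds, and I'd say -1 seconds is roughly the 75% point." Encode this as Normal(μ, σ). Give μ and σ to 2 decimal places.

For Normal(μ,σ), the p-quantile is μ + z_p·σ. Here z_{0.5} = 0, z_{0.75} = 0.6745.
So -15 = μ + 0σ and -1 = μ + 0.6745σ.
Subtracting: σ = (-1 − -15)/(0.6745 − (0)) = 20.76.
Then μ = -15 − (0)·20.76 = -15.00.

μ = -15.00, σ = 20.76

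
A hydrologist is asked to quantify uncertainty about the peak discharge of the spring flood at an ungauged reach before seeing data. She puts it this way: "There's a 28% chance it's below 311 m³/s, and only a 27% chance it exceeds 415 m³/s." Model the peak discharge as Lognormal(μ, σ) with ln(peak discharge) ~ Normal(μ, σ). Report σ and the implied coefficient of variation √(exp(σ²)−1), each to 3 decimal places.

σ ≈ 0.241, CV ≈ 0.245

If T ~ Lognormal(μ,σ) then ln T ~ Normal(μ,σ), so the p-quantile of ln T is μ + z_p·σ.
ln(311) = 5.74 and ln(415) = 6.028; z_{0.28} = -0.5828, z_{0.73} = 0.6128.
σ = (6.028 − 5.74)/(0.6128 − (-0.5828)) = 0.241.
μ = 5.74 − (-0.5828)·0.241 = 5.880.
CV = √(exp(σ²)−1) = √(exp(0.0582)−1) = 0.245.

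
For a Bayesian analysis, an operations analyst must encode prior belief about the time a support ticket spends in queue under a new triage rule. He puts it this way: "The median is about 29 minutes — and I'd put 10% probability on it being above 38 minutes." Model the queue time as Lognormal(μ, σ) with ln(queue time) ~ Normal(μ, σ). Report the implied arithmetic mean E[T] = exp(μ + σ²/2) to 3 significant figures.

If T ~ Lognormal(μ,σ) then ln T ~ Normal(μ,σ), so the p-quantile of ln T is μ + z_p·σ.
ln(29) = 3.367 and ln(38) = 3.638; z_{0.5} = 0, z_{0.9} = 1.282.
σ = (3.638 − 3.367)/(1.282 − (0)) = 0.211.
μ = 3.367 − (0)·0.211 = 3.367.
E[T] = exp(μ + σ²/2) = exp(3.367 + 0.0222) = 29.7 minutes.

E[T] ≈ 29.7 minutes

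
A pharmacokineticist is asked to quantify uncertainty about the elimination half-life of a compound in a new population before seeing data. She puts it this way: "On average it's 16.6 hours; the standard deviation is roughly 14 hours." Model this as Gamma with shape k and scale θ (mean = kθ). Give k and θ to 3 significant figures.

For Gamma(k, scale θ): mean = kθ, variance = kθ², so CV = 1/√k.
CV = SD/mean = 14/16.6 = 0.8434, hence k = 1/CV² = 1.41.
Then θ = mean/k = 16.6/1.41 = 11.8.

k ≈ 1.41, θ ≈ 11.8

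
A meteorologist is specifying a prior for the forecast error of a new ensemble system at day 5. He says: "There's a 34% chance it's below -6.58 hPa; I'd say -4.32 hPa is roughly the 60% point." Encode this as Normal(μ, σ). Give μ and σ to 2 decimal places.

The p-quantile of Normal(μ,σ) is μ + z_p·σ, with z_{0.34} = -0.4125 and z_{0.6} = 0.2533.
Eliminate σ: μ = (z₂·x₁ − z₁·x₂)/(z₂ − z₁) = (0.2533·-6.58 − (-0.4125)·-4.32)/0.6658 = -5.18.
Then σ = (x₂ − x₁)/(z₂ − z₁) = (-4.32 − -6.58)/0.6658 = 3.39.

μ = -5.18, σ = 3.39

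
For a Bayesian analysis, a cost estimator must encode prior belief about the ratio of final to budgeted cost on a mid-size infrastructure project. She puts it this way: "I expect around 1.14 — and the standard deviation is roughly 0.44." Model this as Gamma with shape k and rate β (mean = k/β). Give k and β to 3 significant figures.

k ≈ 6.71, β ≈ 5.89

For Gamma(k, rate β): mean = k/β, variance = k/β², so CV = 1/√k.
CV = SD/mean = 0.44/1.14 = 0.386, hence k = 1/CV² = 6.71.
Then β = k/mean = 6.71/1.14 = 5.89.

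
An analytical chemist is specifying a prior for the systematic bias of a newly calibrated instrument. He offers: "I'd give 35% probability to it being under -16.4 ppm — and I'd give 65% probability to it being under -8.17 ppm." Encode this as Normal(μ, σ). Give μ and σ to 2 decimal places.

μ = -12.29, σ = 10.68

For Normal(μ,σ), the p-quantile is μ + z_p·σ. Here z_{0.35} = -0.3853, z_{0.65} = 0.3853.
So -16.4 = μ − 0.3853σ and -8.17 = μ + 0.3853σ.
Subtracting: σ = (-8.17 − -16.4)/(0.3853 − (-0.3853)) = 10.68.
Then μ = -16.4 − (-0.3853)·10.68 = -12.29.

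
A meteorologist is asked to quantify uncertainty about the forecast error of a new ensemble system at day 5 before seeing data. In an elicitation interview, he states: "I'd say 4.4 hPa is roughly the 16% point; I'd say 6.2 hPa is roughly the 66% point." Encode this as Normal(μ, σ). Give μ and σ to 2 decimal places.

For Normal(μ,σ), the p-quantile is μ + z_p·σ. Here z_{0.16} = -0.9945, z_{0.66} = 0.4125.
So 4.4 = μ − 0.9945σ and 6.2 = μ + 0.4125σ.
Subtracting: σ = (6.2 − 4.4)/(0.4125 − (-0.9945)) = 1.28.
Then μ = 4.4 − (-0.9945)·1.28 = 5.67.

μ = 5.67, σ = 1.28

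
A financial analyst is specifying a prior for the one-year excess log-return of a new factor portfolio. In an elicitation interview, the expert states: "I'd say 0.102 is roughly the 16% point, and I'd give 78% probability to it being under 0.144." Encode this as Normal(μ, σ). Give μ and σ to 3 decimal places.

μ = 0.126, σ = 0.024

For Normal(μ,σ), the p-quantile is μ + z_p·σ. Here z_{0.16} = -0.9945, z_{0.78} = 0.7722.
So 0.102 = μ − 0.9945σ and 0.144 = μ + 0.7722σ.
Subtracting: σ = (0.144 − 0.102)/(0.7722 − (-0.9945)) = 0.024.
Then μ = 0.102 − (-0.9945)·0.024 = 0.126.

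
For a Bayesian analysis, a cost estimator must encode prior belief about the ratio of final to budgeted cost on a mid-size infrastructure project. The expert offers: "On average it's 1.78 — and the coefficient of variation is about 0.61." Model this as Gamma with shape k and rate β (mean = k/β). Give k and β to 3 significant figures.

For Gamma(k, rate β): mean = k/β, variance = k/β², so CV = 1/√k.
CV = 0.61, hence k = 1/CV² = 2.69.
Then β = k/mean = 2.69/1.78 = 1.51.

k ≈ 2.69, β ≈ 1.51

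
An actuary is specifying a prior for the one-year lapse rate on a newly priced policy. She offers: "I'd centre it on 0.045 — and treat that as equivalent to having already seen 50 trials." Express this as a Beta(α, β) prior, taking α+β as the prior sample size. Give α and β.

α = 2.25, β = 47.75

Under the effective-sample-size interpretation, Beta(α, β) has prior mean α/(α+β) and prior sample size α+β.
So α+β = 50 and α/(α+β) = 0.045, giving α = 0.045·50 = 2.25 and β = 50 − 2.25 = 47.75.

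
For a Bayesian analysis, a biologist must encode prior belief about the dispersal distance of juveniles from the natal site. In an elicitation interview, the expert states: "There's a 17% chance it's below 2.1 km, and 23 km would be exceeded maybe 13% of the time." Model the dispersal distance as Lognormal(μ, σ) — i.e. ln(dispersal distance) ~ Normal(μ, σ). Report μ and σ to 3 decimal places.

μ ≈ 1.840, σ ≈ 1.150

If T ~ Lognormal(μ,σ) then ln T ~ Normal(μ,σ), so the p-quantile of ln T is μ + z_p·σ.
ln(2.1) = 0.7419 and ln(23) = 3.135; z_{0.17} = -0.9542, z_{0.87} = 1.126.
σ = (3.135 − 0.7419)/(1.126 − (-0.9542)) = 1.150.
μ = 0.7419 − (-0.9542)·1.150 = 1.840.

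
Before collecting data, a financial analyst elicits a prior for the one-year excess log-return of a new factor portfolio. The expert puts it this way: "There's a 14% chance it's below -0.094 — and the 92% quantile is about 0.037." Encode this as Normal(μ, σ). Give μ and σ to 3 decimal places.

μ = -0.037, σ = 0.053

For Normal(μ,σ), the p-quantile is μ + z_p·σ. Here z_{0.14} = -1.08, z_{0.92} = 1.405.
So -0.094 = μ − 1.08σ and 0.037 = μ + 1.405σ.
Subtracting: σ = (0.037 − -0.094)/(1.405 − (-1.08)) = 0.053.
Then μ = -0.094 − (-1.08)·0.053 = -0.037.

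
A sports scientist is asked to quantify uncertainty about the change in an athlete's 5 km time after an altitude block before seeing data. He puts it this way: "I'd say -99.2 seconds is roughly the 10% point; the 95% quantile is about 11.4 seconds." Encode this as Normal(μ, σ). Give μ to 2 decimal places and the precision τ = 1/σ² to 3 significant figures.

μ = -50.77, τ = 0.0007

The p-quantile of Normal(μ,σ) is μ + z_p·σ, with z_{0.1} = -1.282 and z_{0.95} = 1.645.
Eliminate σ: μ = (z₂·x₁ − z₁·x₂)/(z₂ − z₁) = (1.645·-99.2 − (-1.282)·11.4)/2.926 = -50.77.
Then σ = (x₂ − x₁)/(z₂ − z₁) = (11.4 − -99.2)/2.926 = 37.79.
Precision τ = 1/σ² = 1/37.79² = 0.0007.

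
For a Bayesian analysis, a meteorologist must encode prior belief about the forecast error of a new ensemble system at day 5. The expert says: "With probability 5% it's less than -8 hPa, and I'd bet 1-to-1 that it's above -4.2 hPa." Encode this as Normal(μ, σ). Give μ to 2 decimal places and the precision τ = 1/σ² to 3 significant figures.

The p-quantile of Normal(μ,σ) is μ + z_p·σ, with z_{0.05} = -1.645 and z_{0.5} = 0.
Eliminate σ: μ = (z₂·x₁ − z₁·x₂)/(z₂ − z₁) = (0·-8 − (-1.645)·-4.2)/1.645 = -4.20.
Then σ = (x₂ − x₁)/(z₂ − z₁) = (-4.2 − -8)/1.645 = 2.31.
Precision τ = 1/σ² = 1/2.31² = 0.187.

μ = -4.20, τ = 0.187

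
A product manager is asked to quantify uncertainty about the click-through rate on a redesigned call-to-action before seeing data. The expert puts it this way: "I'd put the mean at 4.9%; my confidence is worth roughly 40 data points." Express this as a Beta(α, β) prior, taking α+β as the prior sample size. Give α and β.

Under the effective-sample-size interpretation, Beta(α, β) has prior mean α/(α+β) and prior sample size α+β.
So α+β = 40 and α/(α+β) = 0.049, giving α = 0.049·40 = 1.96 and β = 40 − 1.96 = 38.04.

α = 1.96, β = 38.04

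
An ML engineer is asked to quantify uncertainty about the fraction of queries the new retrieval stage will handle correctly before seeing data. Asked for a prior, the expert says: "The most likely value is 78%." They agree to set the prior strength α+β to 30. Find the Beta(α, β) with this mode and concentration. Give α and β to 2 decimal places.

α = 22.84, β = 7.16

For α,β > 1 the Beta mode is (α−1)/(α+β−2). With α+β = 30, the mode is (α−1)/28.
Set (α−1)/28 = 0.78 → α = 1 + 0.78·28 = 22.84.
β = 30 − α = 7.16.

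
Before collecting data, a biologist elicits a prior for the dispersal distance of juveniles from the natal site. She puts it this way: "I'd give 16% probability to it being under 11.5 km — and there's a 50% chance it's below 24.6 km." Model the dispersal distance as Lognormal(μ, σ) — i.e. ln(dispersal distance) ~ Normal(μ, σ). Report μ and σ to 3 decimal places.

If T ~ Lognormal(μ,σ) then ln T ~ Normal(μ,σ), so the p-quantile of ln T is μ + z_p·σ.
ln(11.5) = 2.442 and ln(24.6) = 3.203; z_{0.16} = -0.9945, z_{0.5} = 0.
σ = (3.203 − 2.442)/(0 − (-0.9945)) = 0.765.
μ = 2.442 − (-0.9945)·0.765 = 3.203.

μ ≈ 3.203, σ ≈ 0.765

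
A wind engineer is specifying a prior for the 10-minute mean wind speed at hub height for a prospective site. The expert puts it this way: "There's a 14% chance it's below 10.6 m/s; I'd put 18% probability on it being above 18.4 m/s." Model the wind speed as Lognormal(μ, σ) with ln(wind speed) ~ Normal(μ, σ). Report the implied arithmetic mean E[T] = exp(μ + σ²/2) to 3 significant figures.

E[T] ≈ 14.8 m/s

If T ~ Lognormal(μ,σ) then ln T ~ Normal(μ,σ), so the p-quantile of ln T is μ + z_p·σ.
ln(10.6) = 2.361 and ln(18.4) = 2.912; z_{0.14} = -1.08, z_{0.82} = 0.9154.
σ = (2.912 − 2.361)/(0.9154 − (-1.08)) = 0.276.
μ = 2.361 − (-1.08)·0.276 = 2.659.
E[T] = exp(μ + σ²/2) = exp(2.659 + 0.0382) = 14.8 m/s.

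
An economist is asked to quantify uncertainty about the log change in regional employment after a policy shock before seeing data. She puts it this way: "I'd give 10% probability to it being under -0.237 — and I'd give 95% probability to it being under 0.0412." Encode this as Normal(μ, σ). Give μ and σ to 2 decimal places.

The p-quantile of Normal(μ,σ) is μ + z_p·σ, with z_{0.1} = -1.282 and z_{0.95} = 1.645.
Eliminate σ: μ = (z₂·x₁ − z₁·x₂)/(z₂ − z₁) = (1.645·-0.237 − (-1.282)·0.0412)/2.926 = -0.12.
Then σ = (x₂ − x₁)/(z₂ − z₁) = (0.0412 − -0.237)/2.926 = 0.10.

μ = -0.12, σ = 0.10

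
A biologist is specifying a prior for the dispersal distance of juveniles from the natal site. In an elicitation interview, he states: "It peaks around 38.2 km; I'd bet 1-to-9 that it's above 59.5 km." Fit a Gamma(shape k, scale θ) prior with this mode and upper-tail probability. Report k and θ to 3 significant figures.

Gamma(k,θ) with k>1 has mode (k−1)θ, so θ = 38.2/(k−1).
Need P(X < 59.5) = 0.9 with θ tied to k this way. Start at k = 2, θ = 38.2: P(X<59.5) ≈ 0.461.
Too low — raise k to concentrate. Iterating converges to k ≈ 10.5.
Then θ = 38.2/(10.5−1) ≈ 4.01.

k ≈ 10.5, θ ≈ 4.01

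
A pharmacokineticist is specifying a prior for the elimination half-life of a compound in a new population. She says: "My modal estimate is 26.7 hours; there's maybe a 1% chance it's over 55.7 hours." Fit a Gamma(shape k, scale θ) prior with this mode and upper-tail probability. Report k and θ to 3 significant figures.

k ≈ 10, θ ≈ 2.96

Gamma(k,θ) with k>1 has mode (k−1)θ, so θ = 26.7/(k−1).
Need P(X < 55.7) = 0.99 with θ tied to k this way. Start at k = 2, θ = 26.7: P(X<55.7) ≈ 0.617.
Too low — raise k to concentrate. Iterating converges to k ≈ 10.
Then θ = 26.7/(10−1) ≈ 2.96.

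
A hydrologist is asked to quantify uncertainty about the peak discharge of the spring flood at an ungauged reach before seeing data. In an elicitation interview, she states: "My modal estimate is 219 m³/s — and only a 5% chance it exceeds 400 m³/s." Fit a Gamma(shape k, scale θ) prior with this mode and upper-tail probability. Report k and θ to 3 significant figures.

k ≈ 8.68, θ ≈ 28.5

Gamma(k,θ) with k>1 has mode (k−1)θ, so θ = 219/(k−1).
Need P(X < 400) = 0.95 with θ tied to k this way. Start at k = 2, θ = 219: P(X<400) ≈ 0.545.
Too low — raise k to concentrate. Iterating converges to k ≈ 8.68.
Then θ = 219/(8.68−1) ≈ 28.5.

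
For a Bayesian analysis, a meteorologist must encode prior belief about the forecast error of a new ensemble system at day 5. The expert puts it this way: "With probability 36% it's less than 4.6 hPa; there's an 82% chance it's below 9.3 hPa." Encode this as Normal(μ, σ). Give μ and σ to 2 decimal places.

For Normal(μ,σ), the p-quantile is μ + z_p·σ. Here z_{0.36} = -0.3585, z_{0.82} = 0.9154.
So 4.6 = μ − 0.3585σ and 9.3 = μ + 0.9154σ.
Subtracting: σ = (9.3 − 4.6)/(0.9154 − (-0.3585)) = 3.69.
Then μ = 4.6 − (-0.3585)·3.69 = 5.92.

μ = 5.92, σ = 3.69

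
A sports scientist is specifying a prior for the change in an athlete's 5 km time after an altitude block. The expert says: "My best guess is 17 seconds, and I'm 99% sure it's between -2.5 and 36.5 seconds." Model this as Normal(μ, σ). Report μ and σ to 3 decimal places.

μ = 17.000, σ = 7.570

A symmetric 99% interval runs μ ± z·σ with z = 2.576.
Half-width = 19.5, so σ = 19.5/2.576 = 7.570.
μ is the stated best guess, 17.000.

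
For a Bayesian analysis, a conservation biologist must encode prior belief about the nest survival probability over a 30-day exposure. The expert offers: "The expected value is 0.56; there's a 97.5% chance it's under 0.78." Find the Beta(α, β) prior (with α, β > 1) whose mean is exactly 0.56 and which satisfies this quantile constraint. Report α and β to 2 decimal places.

With mean 0.56 fixed, write α = 0.56s, β = 0.44s where s = α+β.
Need P(θ < 0.78) = 0.975 under Beta(0.56s, 0.44s). Normal approximation: (q−m)/√(m(1−m)/s) ≈ z_{0.975} = 1.96, so s ≈ 0.56·0.44·(1.96)²/(0.78−0.56)² = 19.6.
At s = 19.6: P(θ<0.78) ≈ 0.983. Adjusting to match 0.975 gives s ≈ 16.89.
So α = 0.56·16.89 ≈ 9.46, β = 0.44·16.89 ≈ 7.43.

α ≈ 9.46, β ≈ 7.43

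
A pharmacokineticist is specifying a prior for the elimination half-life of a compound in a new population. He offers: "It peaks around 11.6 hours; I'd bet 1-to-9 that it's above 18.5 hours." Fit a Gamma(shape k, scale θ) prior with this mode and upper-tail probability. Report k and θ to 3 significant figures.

Gamma(k,θ) with k>1 has mode (k−1)θ, so θ = 11.6/(k−1).
Need P(X < 18.5) = 0.9 with θ tied to k this way. Start at k = 2, θ = 11.6: P(X<18.5) ≈ 0.473.
Too low — raise k to concentrate. Iterating converges to k ≈ 9.62.
Then θ = 11.6/(9.62−1) ≈ 1.35.

k ≈ 9.62, θ ≈ 1.35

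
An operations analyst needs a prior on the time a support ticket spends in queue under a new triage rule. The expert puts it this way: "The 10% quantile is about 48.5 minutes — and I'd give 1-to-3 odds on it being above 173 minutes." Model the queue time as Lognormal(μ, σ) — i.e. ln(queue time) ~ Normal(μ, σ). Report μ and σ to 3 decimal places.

If T ~ Lognormal(μ,σ) then ln T ~ Normal(μ,σ), so the p-quantile of ln T is μ + z_p·σ.
ln(48.5) = 3.882 and ln(173) = 5.153; z_{0.1} = -1.282, z_{0.75} = 0.6745.
σ = (5.153 − 3.882)/(0.6745 − (-1.282)) = 0.650.
μ = 3.882 − (-1.282)·0.650 = 4.715.

μ ≈ 4.715, σ ≈ 0.650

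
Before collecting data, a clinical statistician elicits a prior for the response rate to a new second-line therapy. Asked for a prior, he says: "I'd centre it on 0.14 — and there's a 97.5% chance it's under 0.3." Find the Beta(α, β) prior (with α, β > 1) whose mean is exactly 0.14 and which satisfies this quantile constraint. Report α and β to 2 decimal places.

With mean 0.14 fixed, write α = 0.14s, β = 0.86s where s = α+β.
Need P(θ < 0.3) = 0.975 under Beta(0.14s, 0.86s). Normal approximation: (q−m)/√(m(1−m)/s) ≈ z_{0.975} = 1.96, so s ≈ 0.14·0.86·(1.96)²/(0.3−0.14)² = 18.1.
At s = 18.1: P(θ<0.3) ≈ 0.958. Adjusting to match 0.975 gives s ≈ 24.24.
So α = 0.14·24.24 ≈ 3.39, β = 0.86·24.24 ≈ 20.84.

α ≈ 3.39, β ≈ 20.84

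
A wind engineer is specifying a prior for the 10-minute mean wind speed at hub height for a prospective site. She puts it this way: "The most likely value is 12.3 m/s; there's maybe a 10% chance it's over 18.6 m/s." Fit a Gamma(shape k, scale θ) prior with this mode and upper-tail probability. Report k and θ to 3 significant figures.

k ≈ 11.9, θ ≈ 1.13

Gamma(k,θ) with k>1 has mode (k−1)θ, so θ = 12.3/(k−1).
Need P(X < 18.6) = 0.9 with θ tied to k this way. Start at k = 2, θ = 12.3: P(X<18.6) ≈ 0.446.
Too low — raise k to concentrate. Iterating converges to k ≈ 11.9.
Then θ = 12.3/(11.9−1) ≈ 1.13.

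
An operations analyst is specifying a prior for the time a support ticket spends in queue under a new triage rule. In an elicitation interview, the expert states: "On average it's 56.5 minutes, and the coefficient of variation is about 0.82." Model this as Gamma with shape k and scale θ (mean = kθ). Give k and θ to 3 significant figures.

For Gamma(k, scale θ): mean = kθ, variance = kθ², so CV = 1/√k.
CV = 0.82, hence k = 1/CV² = 1.49.
Then θ = mean/k = 56.5/1.49 = 38.

k ≈ 1.49, θ ≈ 38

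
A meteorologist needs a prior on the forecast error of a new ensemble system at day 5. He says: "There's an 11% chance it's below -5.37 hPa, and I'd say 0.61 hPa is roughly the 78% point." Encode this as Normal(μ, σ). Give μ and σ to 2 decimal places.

μ = -1.70, σ = 2.99

For Normal(μ,σ), the p-quantile is μ + z_p·σ. Here z_{0.11} = -1.227, z_{0.78} = 0.7722.
So -5.37 = μ − 1.227σ and 0.61 = μ + 0.7722σ.
Subtracting: σ = (0.61 − -5.37)/(0.7722 − (-1.227)) = 2.99.
Then μ = -5.37 − (-1.227)·2.99 = -1.70.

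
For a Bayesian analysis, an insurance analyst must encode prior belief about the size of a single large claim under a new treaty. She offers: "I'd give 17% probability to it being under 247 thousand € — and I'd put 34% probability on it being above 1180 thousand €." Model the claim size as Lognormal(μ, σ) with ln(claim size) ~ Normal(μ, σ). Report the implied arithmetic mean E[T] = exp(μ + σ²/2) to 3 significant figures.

E[T] ≈ 1420 thousand €

If T ~ Lognormal(μ,σ) then ln T ~ Normal(μ,σ), so the p-quantile of ln T is μ + z_p·σ.
ln(247) = 5.509 and ln(1180) = 7.073; z_{0.17} = -0.9542, z_{0.66} = 0.4125.
σ = (7.073 − 5.509)/(0.4125 − (-0.9542)) = 1.144.
μ = 5.509 − (-0.9542)·1.144 = 6.601.
E[T] = exp(μ + σ²/2) = exp(6.601 + 0.6548) = 1420 thousand €.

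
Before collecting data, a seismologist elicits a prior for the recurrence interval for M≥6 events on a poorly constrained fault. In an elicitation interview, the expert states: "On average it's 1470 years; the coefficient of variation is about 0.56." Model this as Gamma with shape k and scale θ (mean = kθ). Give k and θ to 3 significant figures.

k ≈ 3.19, θ ≈ 461

For Gamma(k, scale θ): mean = kθ, variance = kθ², so CV = 1/√k.
CV = 0.56, hence k = 1/CV² = 3.19.
Then θ = mean/k = 1470/3.19 = 461.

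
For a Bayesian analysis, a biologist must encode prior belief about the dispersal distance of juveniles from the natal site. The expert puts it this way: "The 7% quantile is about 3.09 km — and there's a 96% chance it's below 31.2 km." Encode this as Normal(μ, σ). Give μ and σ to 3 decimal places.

The p-quantile of Normal(μ,σ) is μ + z_p·σ, with z_{0.07} = -1.476 and z_{0.96} = 1.751.
Eliminate σ: μ = (z₂·x₁ − z₁·x₂)/(z₂ − z₁) = (1.751·3.09 − (-1.476)·31.2)/3.226 = 15.948.
Then σ = (x₂ − x₁)/(z₂ − z₁) = (31.2 − 3.09)/3.226 = 8.712.

μ = 15.948, σ = 8.712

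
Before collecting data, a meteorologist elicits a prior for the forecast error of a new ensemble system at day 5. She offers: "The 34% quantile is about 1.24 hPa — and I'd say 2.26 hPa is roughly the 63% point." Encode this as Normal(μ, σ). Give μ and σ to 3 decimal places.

μ = 1.805, σ = 1.370

The p-quantile of Normal(μ,σ) is μ + z_p·σ, with z_{0.34} = -0.4125 and z_{0.63} = 0.3319.
Eliminate σ: μ = (z₂·x₁ − z₁·x₂)/(z₂ − z₁) = (0.3319·1.24 − (-0.4125)·2.26)/0.7443 = 1.805.
Then σ = (x₂ − x₁)/(z₂ − z₁) = (2.26 − 1.24)/0.7443 = 1.370.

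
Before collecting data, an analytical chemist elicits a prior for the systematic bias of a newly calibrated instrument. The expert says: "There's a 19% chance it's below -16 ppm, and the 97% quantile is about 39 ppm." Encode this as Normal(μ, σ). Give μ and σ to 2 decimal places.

μ = 1.50, σ = 19.94

For Normal(μ,σ), the p-quantile is μ + z_p·σ. Here z_{0.19} = -0.8779, z_{0.97} = 1.881.
So -16 = μ − 0.8779σ and 39 = μ + 1.881σ.
Subtracting: σ = (39 − -16)/(1.881 − (-0.8779)) = 19.94.
Then μ = -16 − (-0.8779)·19.94 = 1.50.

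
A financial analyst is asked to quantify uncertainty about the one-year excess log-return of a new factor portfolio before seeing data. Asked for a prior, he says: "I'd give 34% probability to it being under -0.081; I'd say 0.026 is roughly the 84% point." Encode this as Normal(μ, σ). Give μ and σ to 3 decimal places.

The p-quantile of Normal(μ,σ) is μ + z_p·σ, with z_{0.34} = -0.4125 and z_{0.84} = 0.9945.
Eliminate σ: μ = (z₂·x₁ − z₁·x₂)/(z₂ − z₁) = (0.9945·-0.081 − (-0.4125)·0.026)/1.407 = -0.050.
Then σ = (x₂ − x₁)/(z₂ − z₁) = (0.026 − -0.081)/1.407 = 0.076.

μ = -0.050, σ = 0.076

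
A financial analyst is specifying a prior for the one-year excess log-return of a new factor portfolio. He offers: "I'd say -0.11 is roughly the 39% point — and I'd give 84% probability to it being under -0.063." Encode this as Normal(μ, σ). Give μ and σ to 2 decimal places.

The p-quantile of Normal(μ,σ) is μ + z_p·σ, with z_{0.39} = -0.2793 and z_{0.84} = 0.9945.
Eliminate σ: μ = (z₂·x₁ − z₁·x₂)/(z₂ − z₁) = (0.9945·-0.11 − (-0.2793)·-0.063)/1.274 = -0.10.
Then σ = (x₂ − x₁)/(z₂ − z₁) = (-0.063 − -0.11)/1.274 = 0.04.

μ = -0.10, σ = 0.04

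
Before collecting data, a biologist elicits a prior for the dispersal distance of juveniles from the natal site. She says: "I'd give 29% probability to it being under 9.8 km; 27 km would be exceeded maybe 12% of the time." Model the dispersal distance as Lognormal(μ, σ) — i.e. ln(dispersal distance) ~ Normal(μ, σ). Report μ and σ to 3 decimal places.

μ ≈ 2.607, σ ≈ 0.586

If T ~ Lognormal(μ,σ) then ln T ~ Normal(μ,σ), so the p-quantile of ln T is μ + z_p·σ.
ln(9.8) = 2.282 and ln(27) = 3.296; z_{0.29} = -0.5534, z_{0.88} = 1.175.
σ = (3.296 − 2.282)/(1.175 − (-0.5534)) = 0.586.
μ = 2.282 − (-0.5534)·0.586 = 2.607.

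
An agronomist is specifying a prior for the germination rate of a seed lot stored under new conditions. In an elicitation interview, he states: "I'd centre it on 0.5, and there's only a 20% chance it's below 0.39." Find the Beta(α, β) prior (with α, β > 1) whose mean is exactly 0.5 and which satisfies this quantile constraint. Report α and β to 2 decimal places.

With mean 0.5 fixed, write α = 0.5s, β = 0.5s where s = α+β.
Need P(θ < 0.39) = 0.2 under Beta(0.5s, 0.5s). Normal approximation: (q−m)/√(m(1−m)/s) ≈ z_{0.2} = -0.842, so s ≈ 0.5·0.5·(-0.842)²/(0.39−0.5)² = 14.6.
At s = 14.6: P(θ<0.39) ≈ 0.201. Adjusting to match 0.2 gives s ≈ 14.77.
So α = 0.5·14.77 ≈ 7.38, β = 0.5·14.77 ≈ 7.38.

α ≈ 7.38, β ≈ 7.38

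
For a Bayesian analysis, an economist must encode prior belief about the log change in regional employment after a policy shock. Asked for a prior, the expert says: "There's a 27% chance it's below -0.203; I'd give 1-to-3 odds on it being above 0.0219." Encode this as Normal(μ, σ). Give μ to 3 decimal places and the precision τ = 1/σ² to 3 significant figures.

μ = -0.096, τ = 32.8

The p-quantile of Normal(μ,σ) is μ + z_p·σ, with z_{0.27} = -0.6128 and z_{0.75} = 0.6745.
Eliminate σ: μ = (z₂·x₁ − z₁·x₂)/(z₂ − z₁) = (0.6745·-0.203 − (-0.6128)·0.0219)/1.287 = -0.096.
Then σ = (x₂ − x₁)/(z₂ − z₁) = (0.0219 − -0.203)/1.287 = 0.175.
Precision τ = 1/σ² = 1/0.1747² = 32.8.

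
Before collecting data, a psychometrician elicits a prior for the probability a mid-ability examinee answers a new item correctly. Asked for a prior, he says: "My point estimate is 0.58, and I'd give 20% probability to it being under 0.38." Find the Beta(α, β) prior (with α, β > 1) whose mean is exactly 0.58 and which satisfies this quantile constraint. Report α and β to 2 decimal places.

α ≈ 2.48, β ≈ 1.79

With mean 0.58 fixed, write α = 0.58s, β = 0.42s where s = α+β.
Need P(θ < 0.38) = 0.2 under Beta(0.58s, 0.42s). Normal approximation: (q−m)/√(m(1−m)/s) ≈ z_{0.2} = -0.842, so s ≈ 0.58·0.42·(-0.842)²/(0.38−0.58)² = 4.3.
At s = 4.3: P(θ<0.38) ≈ 0.199. Adjusting to match 0.2 gives s ≈ 4.27.
So α = 0.58·4.27 ≈ 2.48, β = 0.42·4.27 ≈ 1.79.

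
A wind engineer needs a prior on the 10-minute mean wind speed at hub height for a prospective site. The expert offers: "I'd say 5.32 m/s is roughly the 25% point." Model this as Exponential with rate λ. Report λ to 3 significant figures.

P(T < 5.32) = 1 − e^(−λ·5.32) = 0.25, so λ = −ln(1−0.25)/5.32 = −ln(0.75)/5.32 = 0.0541.

λ ≈ 0.0541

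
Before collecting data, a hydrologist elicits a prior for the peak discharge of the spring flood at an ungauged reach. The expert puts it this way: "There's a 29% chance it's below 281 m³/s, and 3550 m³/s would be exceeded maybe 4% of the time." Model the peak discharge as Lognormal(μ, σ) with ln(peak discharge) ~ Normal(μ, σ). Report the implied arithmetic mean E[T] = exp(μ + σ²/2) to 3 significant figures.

If T ~ Lognormal(μ,σ) then ln T ~ Normal(μ,σ), so the p-quantile of ln T is μ + z_p·σ.
ln(281) = 5.638 and ln(3550) = 8.175; z_{0.29} = -0.5534, z_{0.96} = 1.751.
σ = (8.175 − 5.638)/(1.751 − (-0.5534)) = 1.101.
μ = 5.638 − (-0.5534)·1.101 = 6.248.
E[T] = exp(μ + σ²/2) = exp(6.248 + 0.6059) = 947 m³/s.

E[T] ≈ 947 m³/s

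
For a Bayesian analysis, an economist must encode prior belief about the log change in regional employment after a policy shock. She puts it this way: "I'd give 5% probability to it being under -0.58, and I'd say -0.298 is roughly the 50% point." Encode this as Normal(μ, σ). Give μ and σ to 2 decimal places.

For Normal(μ,σ), the p-quantile is μ + z_p·σ. Here z_{0.05} = -1.645, z_{0.5} = 0.
So -0.58 = μ − 1.645σ and -0.298 = μ + 0σ.
Subtracting: σ = (-0.298 − -0.58)/(0 − (-1.645)) = 0.17.
Then μ = -0.58 − (-1.645)·0.17 = -0.30.

μ = -0.30, σ = 0.17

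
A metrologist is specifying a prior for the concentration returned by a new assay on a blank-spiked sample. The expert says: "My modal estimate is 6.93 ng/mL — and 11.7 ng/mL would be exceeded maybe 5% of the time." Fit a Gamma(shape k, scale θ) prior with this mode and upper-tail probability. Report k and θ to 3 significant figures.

k ≈ 11.2, θ ≈ 0.681

Gamma(k,θ) with k>1 has mode (k−1)θ, so θ = 6.93/(k−1).
Need P(X < 11.7) = 0.95 with θ tied to k this way. Start at k = 2, θ = 6.93: P(X<11.7) ≈ 0.503.
Too low — raise k to concentrate. Iterating converges to k ≈ 11.2.
Then θ = 6.93/(11.2−1) ≈ 0.681.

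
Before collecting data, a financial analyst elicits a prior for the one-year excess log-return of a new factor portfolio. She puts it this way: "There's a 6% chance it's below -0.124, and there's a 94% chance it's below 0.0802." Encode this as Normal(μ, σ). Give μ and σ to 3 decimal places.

For Normal(μ,σ), the p-quantile is μ + z_p·σ. Here z_{0.06} = -1.555, z_{0.94} = 1.555.
So -0.124 = μ − 1.555σ and 0.0802 = μ + 1.555σ.
Subtracting: σ = (0.0802 − -0.124)/(1.555 − (-1.555)) = 0.066.
Then μ = -0.124 − (-1.555)·0.066 = -0.022.

μ = -0.022, σ = 0.066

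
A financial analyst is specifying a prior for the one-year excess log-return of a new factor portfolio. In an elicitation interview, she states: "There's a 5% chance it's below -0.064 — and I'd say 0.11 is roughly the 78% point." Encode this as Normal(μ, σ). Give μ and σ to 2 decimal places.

For Normal(μ,σ), the p-quantile is μ + z_p·σ. Here z_{0.05} = -1.645, z_{0.78} = 0.7722.
So -0.064 = μ − 1.645σ and 0.11 = μ + 0.7722σ.
Subtracting: σ = (0.11 − -0.064)/(0.7722 − (-1.645)) = 0.07.
Then μ = -0.064 − (-1.645)·0.07 = 0.05.

μ = 0.05, σ = 0.07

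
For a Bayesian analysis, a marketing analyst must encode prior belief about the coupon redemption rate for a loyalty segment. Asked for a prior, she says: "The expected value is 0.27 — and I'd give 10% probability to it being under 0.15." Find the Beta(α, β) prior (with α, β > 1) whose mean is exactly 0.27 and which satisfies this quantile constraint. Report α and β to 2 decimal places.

With mean 0.27 fixed, write α = 0.27s, β = 0.73s where s = α+β.
Need P(θ < 0.15) = 0.1 under Beta(0.27s, 0.73s). Normal approximation: (q−m)/√(m(1−m)/s) ≈ z_{0.1} = -1.28, so s ≈ 0.27·0.73·(-1.28)²/(0.15−0.27)² = 22.5.
At s = 22.5: P(θ<0.15) ≈ 0.085. Adjusting to match 0.1 gives s ≈ 19.94.
So α = 0.27·19.94 ≈ 5.38, β = 0.73·19.94 ≈ 14.56.

α ≈ 5.38, β ≈ 14.56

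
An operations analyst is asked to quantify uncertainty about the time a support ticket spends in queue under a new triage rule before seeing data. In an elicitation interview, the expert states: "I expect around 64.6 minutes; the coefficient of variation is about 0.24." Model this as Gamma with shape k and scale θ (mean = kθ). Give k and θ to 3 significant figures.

k ≈ 17.4, θ ≈ 3.72

For Gamma(k, scale θ): mean = kθ, variance = kθ², so CV = 1/√k.
CV = 0.24, hence k = 1/CV² = 17.4.
Then θ = mean/k = 64.6/17.4 = 3.72.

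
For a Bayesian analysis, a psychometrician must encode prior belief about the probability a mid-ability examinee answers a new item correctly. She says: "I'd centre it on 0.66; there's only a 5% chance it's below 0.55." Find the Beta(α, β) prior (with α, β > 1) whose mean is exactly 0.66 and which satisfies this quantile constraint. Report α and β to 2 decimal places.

α ≈ 34.68, β ≈ 17.86

With mean 0.66 fixed, write α = 0.66s, β = 0.34s where s = α+β.
Need P(θ < 0.55) = 0.05 under Beta(0.66s, 0.34s). Normal approximation: (q−m)/√(m(1−m)/s) ≈ z_{0.05} = -1.64, so s ≈ 0.66·0.34·(-1.64)²/(0.55−0.66)² = 50.2.
At s = 50.2: P(θ<0.55) ≈ 0.054. Adjusting to match 0.05 gives s ≈ 52.54.
So α = 0.66·52.54 ≈ 34.68, β = 0.34·52.54 ≈ 17.86.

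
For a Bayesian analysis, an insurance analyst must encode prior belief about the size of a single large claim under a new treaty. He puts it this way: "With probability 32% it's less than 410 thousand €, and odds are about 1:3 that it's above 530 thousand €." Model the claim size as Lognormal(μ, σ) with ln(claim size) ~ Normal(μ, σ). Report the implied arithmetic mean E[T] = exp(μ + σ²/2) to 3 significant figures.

E[T] ≈ 467 thousand €

If T ~ Lognormal(μ,σ) then ln T ~ Normal(μ,σ), so the p-quantile of ln T is μ + z_p·σ.
ln(410) = 6.016 and ln(530) = 6.273; z_{0.32} = -0.4677, z_{0.75} = 0.6745.
σ = (6.273 − 6.016)/(0.6745 − (-0.4677)) = 0.225.
μ = 6.016 − (-0.4677)·0.225 = 6.121.
E[T] = exp(μ + σ²/2) = exp(6.121 + 0.0253) = 467 thousand €.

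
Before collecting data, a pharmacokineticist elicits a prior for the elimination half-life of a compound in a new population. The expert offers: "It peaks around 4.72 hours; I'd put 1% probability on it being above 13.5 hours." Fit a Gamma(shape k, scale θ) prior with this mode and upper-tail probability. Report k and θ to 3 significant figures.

Gamma(k,θ) with k>1 has mode (k−1)θ, so θ = 4.72/(k−1).
Need P(X < 13.5) = 0.99 with θ tied to k this way. Start at k = 2, θ = 4.72: P(X<13.5) ≈ 0.779.
Too low — raise k to concentrate. Iterating converges to k ≈ 5.12.
Then θ = 4.72/(5.12−1) ≈ 1.14.

k ≈ 5.12, θ ≈ 1.14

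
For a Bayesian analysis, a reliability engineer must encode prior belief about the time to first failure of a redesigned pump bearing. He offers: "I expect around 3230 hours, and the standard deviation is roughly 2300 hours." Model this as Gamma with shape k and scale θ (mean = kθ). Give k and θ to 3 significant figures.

k ≈ 1.97, θ ≈ 1640

For Gamma(k, scale θ): mean = kθ, variance = kθ², so CV = 1/√k.
CV = SD/mean = 2300/3230 = 0.7121, hence k = 1/CV² = 1.97.
Then θ = mean/k = 3230/1.97 = 1640.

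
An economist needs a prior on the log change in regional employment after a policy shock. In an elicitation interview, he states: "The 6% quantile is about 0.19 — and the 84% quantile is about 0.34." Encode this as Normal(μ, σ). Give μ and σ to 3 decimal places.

μ = 0.281, σ = 0.059

The p-quantile of Normal(μ,σ) is μ + z_p·σ, with z_{0.06} = -1.555 and z_{0.84} = 0.9945.
Eliminate σ: μ = (z₂·x₁ − z₁·x₂)/(z₂ − z₁) = (0.9945·0.19 − (-1.555)·0.34)/2.549 = 0.281.
Then σ = (x₂ − x₁)/(z₂ − z₁) = (0.34 − 0.19)/2.549 = 0.059.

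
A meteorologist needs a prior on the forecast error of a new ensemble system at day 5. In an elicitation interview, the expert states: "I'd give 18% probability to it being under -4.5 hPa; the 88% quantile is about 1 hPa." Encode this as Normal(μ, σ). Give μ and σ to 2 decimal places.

The p-quantile of Normal(μ,σ) is μ + z_p·σ, with z_{0.18} = -0.9154 and z_{0.88} = 1.175.
Eliminate σ: μ = (z₂·x₁ − z₁·x₂)/(z₂ − z₁) = (1.175·-4.5 − (-0.9154)·1)/2.09 = -2.09.
Then σ = (x₂ − x₁)/(z₂ − z₁) = (1 − -4.5)/2.09 = 2.63.

μ = -2.09, σ = 2.63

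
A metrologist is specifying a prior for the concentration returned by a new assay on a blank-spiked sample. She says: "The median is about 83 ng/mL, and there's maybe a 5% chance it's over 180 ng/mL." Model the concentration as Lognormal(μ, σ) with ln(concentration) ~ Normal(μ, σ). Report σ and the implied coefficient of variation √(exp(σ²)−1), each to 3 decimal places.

σ ≈ 0.471, CV ≈ 0.498

If T ~ Lognormal(μ,σ) then ln T ~ Normal(μ,σ), so the p-quantile of ln T is μ + z_p·σ.
ln(83) = 4.419 and ln(180) = 5.193; z_{0.5} = 0, z_{0.95} = 1.645.
σ = (5.193 − 4.419)/(1.645 − (0)) = 0.471.
μ = 4.419 − (0)·0.471 = 4.419.
CV = √(exp(σ²)−1) = √(exp(0.2215)−1) = 0.498.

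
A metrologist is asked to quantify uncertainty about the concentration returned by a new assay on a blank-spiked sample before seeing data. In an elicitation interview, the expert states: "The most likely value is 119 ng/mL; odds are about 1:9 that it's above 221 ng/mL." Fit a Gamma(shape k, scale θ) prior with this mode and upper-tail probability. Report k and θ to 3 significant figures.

k ≈ 5.98, θ ≈ 23.9

Gamma(k,θ) with k>1 has mode (k−1)θ, so θ = 119/(k−1).
Need P(X < 221) = 0.9 with θ tied to k this way. Start at k = 2, θ = 119: P(X<221) ≈ 0.554.
Too low — raise k to concentrate. Iterating converges to k ≈ 5.98.
Then θ = 119/(5.98−1) ≈ 23.9.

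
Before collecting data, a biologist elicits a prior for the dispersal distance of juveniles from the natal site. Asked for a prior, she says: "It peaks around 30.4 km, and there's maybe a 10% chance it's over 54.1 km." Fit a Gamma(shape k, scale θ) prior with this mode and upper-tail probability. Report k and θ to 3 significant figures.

Gamma(k,θ) with k>1 has mode (k−1)θ, so θ = 30.4/(k−1).
Need P(X < 54.1) = 0.9 with θ tied to k this way. Start at k = 2, θ = 30.4: P(X<54.1) ≈ 0.531.
Too low — raise k to concentrate. Iterating converges to k ≈ 6.73.
Then θ = 30.4/(6.73−1) ≈ 5.31.

k ≈ 6.73, θ ≈ 5.31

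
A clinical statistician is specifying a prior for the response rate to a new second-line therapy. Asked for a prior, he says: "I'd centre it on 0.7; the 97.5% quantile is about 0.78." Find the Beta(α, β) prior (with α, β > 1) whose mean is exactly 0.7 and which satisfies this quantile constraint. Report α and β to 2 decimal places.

With mean 0.7 fixed, write α = 0.7s, β = 0.3s where s = α+β.
Need P(θ < 0.78) = 0.975 under Beta(0.7s, 0.3s). Normal approximation: (q−m)/√(m(1−m)/s) ≈ z_{0.975} = 1.96, so s ≈ 0.7·0.3·(1.96)²/(0.78−0.7)² = 126.0.
At s = 126.0: P(θ<0.78) ≈ 0.980. Adjusting to match 0.975 gives s ≈ 114.68.
So α = 0.7·114.68 ≈ 80.28, β = 0.3·114.68 ≈ 34.40.

α ≈ 80.28, β ≈ 34.40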